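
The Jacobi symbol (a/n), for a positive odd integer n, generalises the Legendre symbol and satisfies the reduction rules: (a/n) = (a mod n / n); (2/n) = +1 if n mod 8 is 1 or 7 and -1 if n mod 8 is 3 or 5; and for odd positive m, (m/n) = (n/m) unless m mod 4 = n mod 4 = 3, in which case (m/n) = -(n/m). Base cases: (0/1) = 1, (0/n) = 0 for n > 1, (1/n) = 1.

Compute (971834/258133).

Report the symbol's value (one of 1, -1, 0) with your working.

1

(971834/258133): 971834 mod 258133 = 197435, so (971834/258133) = (197435/258133)
flip (197435/258133) -> (258133/197435): both odd, 197435 mod 4 = 3, 258133 mod 4 = 1, so the flip contributes +1; sign now +1
(258133/197435): 258133 mod 197435 = 60698, so (258133/197435) = (60698/197435)
factor out 2^1: 60698 = 2^1·30349; with 197435 mod 8 = 3, (2/197435) = -1; sign now -1; continue with (30349/197435)
flip (30349/197435) -> (197435/30349): both odd, 30349 mod 4 = 1, 197435 mod 4 = 3, so the flip contributes +1; sign now -1
(197435/30349): 197435 mod 30349 = 15341, so (197435/30349) = (15341/30349)
flip (15341/30349) -> (30349/15341): both odd, 15341 mod 4 = 1, 30349 mod 4 = 1, so the flip contributes +1; sign now -1
(30349/15341): 30349 mod 15341 = 15008, so (30349/15341) = (15008/15341)
factor out 2^5: 15008 = 2^5·469; with 15341 mod 8 = 5, (2/15341) = -1; sign now +1; continue with (469/15341)
flip (469/15341) -> (15341/469): both odd, 469 mod 4 = 1, 15341 mod 4 = 1, so the flip contributes +1; sign now +1
(15341/469): 15341 mod 469 = 333, so (15341/469) = (333/469)
flip (333/469) -> (469/333): both odd, 333 mod 4 = 1, 469 mod 4 = 1, so the flip contributes +1; sign now +1
(469/333): 469 mod 333 = 136, so (469/333) = (136/333)
factor out 2^3: 136 = 2^3·17; with 333 mod 8 = 5, (2/333) = -1; sign now -1; continue with (17/333)
flip (17/333) -> (333/17): both odd, 17 mod 4 = 1, 333 mod 4 = 1, so the flip contributes +1; sign now -1
(333/17): 333 mod 17 = 10, so (333/17) = (10/17)
factor out 2^1: 10 = 2^1·5; with 17 mod 8 = 1, (2/17) = +1; sign now -1; continue with (5/17)
flip (5/17) -> (17/5): both odd, 5 mod 4 = 1, 17 mod 4 = 1, so the flip contributes +1; sign now -1
(17/5): 17 mod 5 = 2, so (17/5) = (2/5)
factor out 2^1: 2 = 2^1·1; with 5 mod 8 = 5, (2/5) = -1; sign now +1; continue with (1/5)
reached (1/5) = 1, so the symbol is +1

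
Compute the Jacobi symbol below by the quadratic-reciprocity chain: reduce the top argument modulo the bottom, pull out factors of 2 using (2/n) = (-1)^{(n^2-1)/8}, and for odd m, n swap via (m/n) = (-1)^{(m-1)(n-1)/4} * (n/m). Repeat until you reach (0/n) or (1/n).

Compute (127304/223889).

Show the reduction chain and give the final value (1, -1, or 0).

factor out 2^3: 127304 = 2^3·15913; with 223889 mod 8 = 1, (2/223889) = +1; sign now +1; continue with (15913/223889)
flip (15913/223889) -> (223889/15913): both odd, 15913 mod 4 = 1, 223889 mod 4 = 1, so the flip contributes +1; sign now +1
(223889/15913): 223889 mod 15913 = 1107, so (223889/15913) = (1107/15913)
flip (1107/15913) -> (15913/1107): both odd, 1107 mod 4 = 3, 15913 mod 4 = 1, so the flip contributes +1; sign now +1
(15913/1107): 15913 mod 1107 = 415, so (15913/1107) = (415/1107)
flip (415/1107) -> (1107/415): both odd, 415 mod 4 = 3, 1107 mod 4 = 3, so the flip contributes -1; sign now -1
(1107/415): 1107 mod 415 = 277, so (1107/415) = (277/415)
flip (277/415) -> (415/277): both odd, 277 mod 4 = 1, 415 mod 4 = 3, so the flip contributes +1; sign now -1
(415/277): 415 mod 277 = 138, so (415/277) = (138/277)
factor out 2^1: 138 = 2^1·69; with 277 mod 8 = 5, (2/277) = -1; sign now +1; continue with (69/277)
flip (69/277) -> (277/69): both odd, 69 mod 4 = 1, 277 mod 4 = 1, so the flip contributes +1; sign now +1
(277/69): 277 mod 69 = 1, so (277/69) = (1/69)
reached (1/69) = 1, so the symbol is +1

1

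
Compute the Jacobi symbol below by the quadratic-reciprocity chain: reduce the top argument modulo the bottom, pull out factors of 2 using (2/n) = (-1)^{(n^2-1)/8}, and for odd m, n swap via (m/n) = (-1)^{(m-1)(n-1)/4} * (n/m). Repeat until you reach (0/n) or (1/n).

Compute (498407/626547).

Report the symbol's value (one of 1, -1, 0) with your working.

flip (498407/626547) -> (626547/498407): both odd, 498407 mod 4 = 3, 626547 mod 4 = 3, so the flip contributes -1; sign now -1
(626547/498407): 626547 mod 498407 = 128140, so (626547/498407) = (128140/498407)
factor out 2^2: 128140 = 2^2·32035; with 498407 mod 8 = 7, (2/498407) = +1; sign now -1; continue with (32035/498407)
flip (32035/498407) -> (498407/32035): both odd, 32035 mod 4 = 3, 498407 mod 4 = 3, so the flip contributes -1; sign now +1
(498407/32035): 498407 mod 32035 = 17882, so (498407/32035) = (17882/32035)
factor out 2^1: 17882 = 2^1·8941; with 32035 mod 8 = 3, (2/32035) = -1; sign now -1; continue with (8941/32035)
flip (8941/32035) -> (32035/8941): both odd, 8941 mod 4 = 1, 32035 mod 4 = 3, so the flip contributes +1; sign now -1
(32035/8941): 32035 mod 8941 = 5212, so (32035/8941) = (5212/8941)
factor out 2^2: 5212 = 2^2·1303; with 8941 mod 8 = 5, (2/8941) = -1; sign now -1; continue with (1303/8941)
flip (1303/8941) -> (8941/1303): both odd, 1303 mod 4 = 3, 8941 mod 4 = 1, so the flip contributes +1; sign now -1
(8941/1303): 8941 mod 1303 = 1123, so (8941/1303) = (1123/1303)
flip (1123/1303) -> (1303/1123): both odd, 1123 mod 4 = 3, 1303 mod 4 = 3, so the flip contributes -1; sign now +1
(1303/1123): 1303 mod 1123 = 180, so (1303/1123) = (180/1123)
factor out 2^2: 180 = 2^2·45; with 1123 mod 8 = 3, (2/1123) = -1; sign now +1; continue with (45/1123)
flip (45/1123) -> (1123/45): both odd, 45 mod 4 = 1, 1123 mod 4 = 3, so the flip contributes +1; sign now +1
(1123/45): 1123 mod 45 = 43, so (1123/45) = (43/45)
flip (43/45) -> (45/43): both odd, 43 mod 4 = 3, 45 mod 4 = 1, so the flip contributes +1; sign now +1
(45/43): 45 mod 43 = 2, so (45/43) = (2/43)
factor out 2^1: 2 = 2^1·1; with 43 mod 8 = 3, (2/43) = -1; sign now -1; continue with (1/43)
reached (1/43) = 1, so the symbol is -1

-1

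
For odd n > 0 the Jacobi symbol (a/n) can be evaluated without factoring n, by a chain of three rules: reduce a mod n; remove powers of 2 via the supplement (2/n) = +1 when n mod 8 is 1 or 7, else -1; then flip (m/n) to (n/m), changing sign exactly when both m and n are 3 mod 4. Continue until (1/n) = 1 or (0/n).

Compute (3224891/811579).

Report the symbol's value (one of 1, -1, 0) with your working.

0

(3224891/811579): 3224891 mod 811579 = 790154, so (3224891/811579) = (790154/811579)
factor out 2^1: 790154 = 2^1·395077; with 811579 mod 8 = 3, (2/811579) = -1; sign now -1; continue with (395077/811579)
flip (395077/811579) -> (811579/395077): both odd, 395077 mod 4 = 1, 811579 mod 4 = 3, so the flip contributes +1; sign now -1
(811579/395077): 811579 mod 395077 = 21425, so (811579/395077) = (21425/395077)
flip (21425/395077) -> (395077/21425): both odd, 21425 mod 4 = 1, 395077 mod 4 = 1, so the flip contributes +1; sign now -1
(395077/21425): 395077 mod 21425 = 9427, so (395077/21425) = (9427/21425)
flip (9427/21425) -> (21425/9427): both odd, 9427 mod 4 = 3, 21425 mod 4 = 1, so the flip contributes +1; sign now -1
(21425/9427): 21425 mod 9427 = 2571, so (21425/9427) = (2571/9427)
flip (2571/9427) -> (9427/2571): both odd, 2571 mod 4 = 3, 9427 mod 4 = 3, so the flip contributes -1; sign now +1
(9427/2571): 9427 mod 2571 = 1714, so (9427/2571) = (1714/2571)
factor out 2^1: 1714 = 2^1·857; with 2571 mod 8 = 3, (2/2571) = -1; sign now -1; continue with (857/2571)
flip (857/2571) -> (2571/857): both odd, 857 mod 4 = 1, 2571 mod 4 = 3, so the flip contributes +1; sign now -1
(2571/857): 2571 mod 857 = 0, so (2571/857) = (0/857)
reached (0/857); gcd(a, n) > 1, so (0/857) = 0 and the symbol is 0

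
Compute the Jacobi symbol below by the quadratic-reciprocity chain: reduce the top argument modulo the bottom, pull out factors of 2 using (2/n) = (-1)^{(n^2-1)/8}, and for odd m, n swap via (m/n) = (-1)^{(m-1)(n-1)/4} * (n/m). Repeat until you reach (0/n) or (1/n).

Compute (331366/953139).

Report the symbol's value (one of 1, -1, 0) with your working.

331366 = 2^1·165683; (2/953139) = -1 since 953139 mod 8 = 3, so (331366/953139) = (-1)^1·(165683/953139); sign now -1
reciprocity: (165683/953139) = -1·(953139/165683) since 165683 mod 4 = 3, 953139 mod 4 = 3; sign now +1
(953139/165683) = (124724/165683)   [reduce mod 165683]
124724 = 2^2·31181; (2/165683) = -1 since 165683 mod 8 = 3, so (124724/165683) = (-1)^2·(31181/165683); sign now +1
reciprocity: (31181/165683) = +1·(165683/31181) since 31181 mod 4 = 1, 165683 mod 4 = 3; sign now +1
(165683/31181) = (9778/31181)   [reduce mod 31181]
9778 = 2^1·4889; (2/31181) = -1 since 31181 mod 8 = 5, so (9778/31181) = (-1)^1·(4889/31181); sign now -1
reciprocity: (4889/31181) = +1·(31181/4889) since 4889 mod 4 = 1, 31181 mod 4 = 1; sign now -1
(31181/4889) = (1847/4889)   [reduce mod 4889]
reciprocity: (1847/4889) = +1·(4889/1847) since 1847 mod 4 = 3, 4889 mod 4 = 1; sign now -1
(4889/1847) = (1195/1847)   [reduce mod 1847]
reciprocity: (1195/1847) = -1·(1847/1195) since 1195 mod 4 = 3, 1847 mod 4 = 3; sign now +1
(1847/1195) = (652/1195)   [reduce mod 1195]
652 = 2^2·163; (2/1195) = -1 since 1195 mod 8 = 3, so (652/1195) = (-1)^2·(163/1195); sign now +1
reciprocity: (163/1195) = -1·(1195/163) since 163 mod 4 = 3, 1195 mod 4 = 3; sign now -1
(1195/163) = (54/163)   [reduce mod 163]
54 = 2^1·27; (2/163) = -1 since 163 mod 8 = 3, so (54/163) = (-1)^1·(27/163); sign now +1
reciprocity: (27/163) = -1·(163/27) since 27 mod 4 = 3, 163 mod 4 = 3; sign now -1
(163/27) = (1/27)   [reduce mod 27]
(1/27) = 1; final value = sign = -1

-1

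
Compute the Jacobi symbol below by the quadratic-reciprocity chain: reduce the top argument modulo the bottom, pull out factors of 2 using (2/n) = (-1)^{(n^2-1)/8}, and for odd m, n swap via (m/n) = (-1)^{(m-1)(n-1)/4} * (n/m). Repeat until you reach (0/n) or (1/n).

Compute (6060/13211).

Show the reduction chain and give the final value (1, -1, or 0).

1

6060 = 2^2·1515; (2/13211) = -1 since 13211 mod 8 = 3, so (6060/13211) = (-1)^2·(1515/13211); sign now +1
reciprocity: (1515/13211) = -1·(13211/1515) since 1515 mod 4 = 3, 13211 mod 4 = 3; sign now -1
(13211/1515) = (1091/1515)   [reduce mod 1515]
reciprocity: (1091/1515) = -1·(1515/1091) since 1091 mod 4 = 3, 1515 mod 4 = 3; sign now +1
(1515/1091) = (424/1091)   [reduce mod 1091]
424 = 2^3·53; (2/1091) = -1 since 1091 mod 8 = 3, so (424/1091) = (-1)^3·(53/1091); sign now -1
reciprocity: (53/1091) = +1·(1091/53) since 53 mod 4 = 1, 1091 mod 4 = 3; sign now -1
(1091/53) = (31/53)   [reduce mod 53]
reciprocity: (31/53) = +1·(53/31) since 31 mod 4 = 3, 53 mod 4 = 1; sign now -1
(53/31) = (22/31)   [reduce mod 31]
22 = 2^1·11; (2/31) = +1 since 31 mod 8 = 7, so (22/31) = (+1)^1·(11/31); sign now -1
reciprocity: (11/31) = -1·(31/11) since 11 mod 4 = 3, 31 mod 4 = 3; sign now +1
(31/11) = (9/11)   [reduce mod 11]
reciprocity: (9/11) = +1·(11/9) since 9 mod 4 = 1, 11 mod 4 = 3; sign now +1
(11/9) = (2/9)   [reduce mod 9]
2 = 2^1·1; (2/9) = +1 since 9 mod 8 = 1, so (2/9) = (+1)^1·(1/9); sign now +1
(1/9) = 1; final value = sign = +1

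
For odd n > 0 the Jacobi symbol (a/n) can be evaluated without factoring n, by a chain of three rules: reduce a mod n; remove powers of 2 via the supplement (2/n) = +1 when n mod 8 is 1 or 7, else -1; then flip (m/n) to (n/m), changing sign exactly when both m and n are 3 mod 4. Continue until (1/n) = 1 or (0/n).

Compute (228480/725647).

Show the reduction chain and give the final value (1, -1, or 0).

228480 = 2^7·1785; (2/725647) = +1 since 725647 mod 8 = 7, so (228480/725647) = (+1)^7·(1785/725647); sign now +1
reciprocity: (1785/725647) = +1·(725647/1785) since 1785 mod 4 = 1, 725647 mod 4 = 3; sign now +1
(725647/1785) = (937/1785)   [reduce mod 1785]
reciprocity: (937/1785) = +1·(1785/937) since 937 mod 4 = 1, 1785 mod 4 = 1; sign now +1
(1785/937) = (848/937)   [reduce mod 937]
848 = 2^4·53; (2/937) = +1 since 937 mod 8 = 1, so (848/937) = (+1)^4·(53/937); sign now +1
reciprocity: (53/937) = +1·(937/53) since 53 mod 4 = 1, 937 mod 4 = 1; sign now +1
(937/53) = (36/53)   [reduce mod 53]
36 = 2^2·9; (2/53) = -1 since 53 mod 8 = 5, so (36/53) = (-1)^2·(9/53); sign now +1
reciprocity: (9/53) = +1·(53/9) since 9 mod 4 = 1, 53 mod 4 = 1; sign now +1
(53/9) = (8/9)   [reduce mod 9]
8 = 2^3·1; (2/9) = +1 since 9 mod 8 = 1, so (8/9) = (+1)^3·(1/9); sign now +1
(1/9) = 1; final value = sign = +1

1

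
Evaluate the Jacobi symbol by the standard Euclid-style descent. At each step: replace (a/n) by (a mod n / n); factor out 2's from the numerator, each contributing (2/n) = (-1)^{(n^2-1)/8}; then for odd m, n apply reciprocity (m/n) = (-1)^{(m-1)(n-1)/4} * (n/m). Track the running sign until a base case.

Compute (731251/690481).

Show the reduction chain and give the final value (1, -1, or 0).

(731251/690481) = (40770/690481)   [reduce mod 690481]
40770 = 2^1·20385; (2/690481) = +1 since 690481 mod 8 = 1, so (40770/690481) = (+1)^1·(20385/690481); sign now +1
reciprocity: (20385/690481) = +1·(690481/20385) since 20385 mod 4 = 1, 690481 mod 4 = 1; sign now +1
(690481/20385) = (17776/20385)   [reduce mod 20385]
17776 = 2^4·1111; (2/20385) = +1 since 20385 mod 8 = 1, so (17776/20385) = (+1)^4·(1111/20385); sign now +1
reciprocity: (1111/20385) = +1·(20385/1111) since 1111 mod 4 = 3, 20385 mod 4 = 1; sign now +1
(20385/1111) = (387/1111)   [reduce mod 1111]
reciprocity: (387/1111) = -1·(1111/387) since 387 mod 4 = 3, 1111 mod 4 = 3; sign now -1
(1111/387) = (337/387)   [reduce mod 387]
reciprocity: (337/387) = +1·(387/337) since 337 mod 4 = 1, 387 mod 4 = 3; sign now -1
(387/337) = (50/337)   [reduce mod 337]
50 = 2^1·25; (2/337) = +1 since 337 mod 8 = 1, so (50/337) = (+1)^1·(25/337); sign now -1
reciprocity: (25/337) = +1·(337/25) since 25 mod 4 = 1, 337 mod 4 = 1; sign now -1
(337/25) = (12/25)   [reduce mod 25]
12 = 2^2·3; (2/25) = +1 since 25 mod 8 = 1, so (12/25) = (+1)^2·(3/25); sign now -1
reciprocity: (3/25) = +1·(25/3) since 3 mod 4 = 3, 25 mod 4 = 1; sign now -1
(25/3) = (1/3)   [reduce mod 3]
(1/3) = 1; final value = sign = -1

-1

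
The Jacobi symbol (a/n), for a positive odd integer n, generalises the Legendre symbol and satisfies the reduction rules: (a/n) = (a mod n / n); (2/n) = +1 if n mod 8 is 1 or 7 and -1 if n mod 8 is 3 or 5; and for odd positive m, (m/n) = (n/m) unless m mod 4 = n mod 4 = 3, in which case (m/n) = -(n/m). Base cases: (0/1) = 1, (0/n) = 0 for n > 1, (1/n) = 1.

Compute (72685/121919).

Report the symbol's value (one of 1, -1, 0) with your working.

1

reciprocity: (72685/121919) = +1·(121919/72685) since 72685 mod 4 = 1, 121919 mod 4 = 3; sign now +1
(121919/72685) = (49234/72685)   [reduce mod 72685]
49234 = 2^1·24617; (2/72685) = -1 since 72685 mod 8 = 5, so (49234/72685) = (-1)^1·(24617/72685); sign now -1
reciprocity: (24617/72685) = +1·(72685/24617) since 24617 mod 4 = 1, 72685 mod 4 = 1; sign now -1
(72685/24617) = (23451/24617)   [reduce mod 24617]
reciprocity: (23451/24617) = +1·(24617/23451) since 23451 mod 4 = 3, 24617 mod 4 = 1; sign now -1
(24617/23451) = (1166/23451)   [reduce mod 23451]
1166 = 2^1·583; (2/23451) = -1 since 23451 mod 8 = 3, so (1166/23451) = (-1)^1·(583/23451); sign now +1
reciprocity: (583/23451) = -1·(23451/583) since 583 mod 4 = 3, 23451 mod 4 = 3; sign now -1
(23451/583) = (131/583)   [reduce mod 583]
reciprocity: (131/583) = -1·(583/131) since 131 mod 4 = 3, 583 mod 4 = 3; sign now +1
(583/131) = (59/131)   [reduce mod 131]
reciprocity: (59/131) = -1·(131/59) since 59 mod 4 = 3, 131 mod 4 = 3; sign now -1
(131/59) = (13/59)   [reduce mod 59]
reciprocity: (13/59) = +1·(59/13) since 13 mod 4 = 1, 59 mod 4 = 3; sign now -1
(59/13) = (7/13)   [reduce mod 13]
reciprocity: (7/13) = +1·(13/7) since 7 mod 4 = 3, 13 mod 4 = 1; sign now -1
(13/7) = (6/7)   [reduce mod 7]
6 = 2^1·3; (2/7) = +1 since 7 mod 8 = 7, so (6/7) = (+1)^1·(3/7); sign now -1
reciprocity: (3/7) = -1·(7/3) since 3 mod 4 = 3, 7 mod 4 = 3; sign now +1
(7/3) = (1/3)   [reduce mod 3]
(1/3) = 1; final value = sign = +1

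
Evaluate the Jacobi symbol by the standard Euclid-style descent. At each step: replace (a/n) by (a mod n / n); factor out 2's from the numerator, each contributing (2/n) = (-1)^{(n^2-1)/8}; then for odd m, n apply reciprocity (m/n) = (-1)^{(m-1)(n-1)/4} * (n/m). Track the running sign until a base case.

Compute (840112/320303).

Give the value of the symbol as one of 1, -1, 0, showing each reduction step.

(840112/320303) = (199506/320303)   [reduce mod 320303]
199506 = 2^1·99753; (2/320303) = +1 since 320303 mod 8 = 7, so (199506/320303) = (+1)^1·(99753/320303); sign now +1
reciprocity: (99753/320303) = +1·(320303/99753) since 99753 mod 4 = 1, 320303 mod 4 = 3; sign now +1
(320303/99753) = (21044/99753)   [reduce mod 99753]
21044 = 2^2·5261; (2/99753) = +1 since 99753 mod 8 = 1, so (21044/99753) = (+1)^2·(5261/99753); sign now +1
reciprocity: (5261/99753) = +1·(99753/5261) since 5261 mod 4 = 1, 99753 mod 4 = 1; sign now +1
(99753/5261) = (5055/5261)   [reduce mod 5261]
reciprocity: (5055/5261) = +1·(5261/5055) since 5055 mod 4 = 3, 5261 mod 4 = 1; sign now +1
(5261/5055) = (206/5055)   [reduce mod 5055]
206 = 2^1·103; (2/5055) = +1 since 5055 mod 8 = 7, so (206/5055) = (+1)^1·(103/5055); sign now +1
reciprocity: (103/5055) = -1·(5055/103) since 103 mod 4 = 3, 5055 mod 4 = 3; sign now -1
(5055/103) = (8/103)   [reduce mod 103]
8 = 2^3·1; (2/103) = +1 since 103 mod 8 = 7, so (8/103) = (+1)^3·(1/103); sign now -1
(1/103) = 1; final value = sign = -1

-1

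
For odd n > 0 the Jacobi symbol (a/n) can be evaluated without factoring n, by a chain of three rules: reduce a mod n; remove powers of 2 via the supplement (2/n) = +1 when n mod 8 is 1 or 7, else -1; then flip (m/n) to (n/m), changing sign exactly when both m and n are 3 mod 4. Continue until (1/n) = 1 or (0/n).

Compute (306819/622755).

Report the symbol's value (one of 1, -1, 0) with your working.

reciprocity: (306819/622755) = -1·(622755/306819) since 306819 mod 4 = 3, 622755 mod 4 = 3; sign now -1
(622755/306819) = (9117/306819)   [reduce mod 306819]
reciprocity: (9117/306819) = +1·(306819/9117) since 9117 mod 4 = 1, 306819 mod 4 = 3; sign now -1
(306819/9117) = (5958/9117)   [reduce mod 9117]
5958 = 2^1·2979; (2/9117) = -1 since 9117 mod 8 = 5, so (5958/9117) = (-1)^1·(2979/9117); sign now +1
reciprocity: (2979/9117) = +1·(9117/2979) since 2979 mod 4 = 3, 9117 mod 4 = 1; sign now +1
(9117/2979) = (180/2979)   [reduce mod 2979]
180 = 2^2·45; (2/2979) = -1 since 2979 mod 8 = 3, so (180/2979) = (-1)^2·(45/2979); sign now +1
reciprocity: (45/2979) = +1·(2979/45) since 45 mod 4 = 1, 2979 mod 4 = 3; sign now +1
(2979/45) = (9/45)   [reduce mod 45]
reciprocity: (9/45) = +1·(45/9) since 9 mod 4 = 1, 45 mod 4 = 1; sign now +1
(45/9) = (0/9)   [reduce mod 9]
(0/9) = 0   [gcd(a, n) > 1]; final value = 0

0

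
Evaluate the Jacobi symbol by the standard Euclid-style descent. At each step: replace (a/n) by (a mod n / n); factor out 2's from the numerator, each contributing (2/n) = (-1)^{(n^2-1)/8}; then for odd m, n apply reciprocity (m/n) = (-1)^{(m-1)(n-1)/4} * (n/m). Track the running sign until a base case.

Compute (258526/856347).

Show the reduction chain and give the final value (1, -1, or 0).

1

factor out 2^1: 258526 = 2^1·129263; with 856347 mod 8 = 3, (2/856347) = -1; sign now -1; continue with (129263/856347)
flip (129263/856347) -> (856347/129263): both odd, 129263 mod 4 = 3, 856347 mod 4 = 3, so the flip contributes -1; sign now +1
(856347/129263): 856347 mod 129263 = 80769, so (856347/129263) = (80769/129263)
flip (80769/129263) -> (129263/80769): both odd, 80769 mod 4 = 1, 129263 mod 4 = 3, so the flip contributes +1; sign now +1
(129263/80769): 129263 mod 80769 = 48494, so (129263/80769) = (48494/80769)
factor out 2^1: 48494 = 2^1·24247; with 80769 mod 8 = 1, (2/80769) = +1; sign now +1; continue with (24247/80769)
flip (24247/80769) -> (80769/24247): both odd, 24247 mod 4 = 3, 80769 mod 4 = 1, so the flip contributes +1; sign now +1
(80769/24247): 80769 mod 24247 = 8028, so (80769/24247) = (8028/24247)
factor out 2^2: 8028 = 2^2·2007; with 24247 mod 8 = 7, (2/24247) = +1; sign now +1; continue with (2007/24247)
flip (2007/24247) -> (24247/2007): both odd, 2007 mod 4 = 3, 24247 mod 4 = 3, so the flip contributes -1; sign now -1
(24247/2007): 24247 mod 2007 = 163, so (24247/2007) = (163/2007)
flip (163/2007) -> (2007/163): both odd, 163 mod 4 = 3, 2007 mod 4 = 3, so the flip contributes -1; sign now +1
(2007/163): 2007 mod 163 = 51, so (2007/163) = (51/163)
flip (51/163) -> (163/51): both odd, 51 mod 4 = 3, 163 mod 4 = 3, so the flip contributes -1; sign now -1
(163/51): 163 mod 51 = 10, so (163/51) = (10/51)
factor out 2^1: 10 = 2^1·5; with 51 mod 8 = 3, (2/51) = -1; sign now +1; continue with (5/51)
flip (5/51) -> (51/5): both odd, 5 mod 4 = 1, 51 mod 4 = 3, so the flip contributes +1; sign now +1
(51/5): 51 mod 5 = 1, so (51/5) = (1/5)
reached (1/5) = 1, so the symbol is +1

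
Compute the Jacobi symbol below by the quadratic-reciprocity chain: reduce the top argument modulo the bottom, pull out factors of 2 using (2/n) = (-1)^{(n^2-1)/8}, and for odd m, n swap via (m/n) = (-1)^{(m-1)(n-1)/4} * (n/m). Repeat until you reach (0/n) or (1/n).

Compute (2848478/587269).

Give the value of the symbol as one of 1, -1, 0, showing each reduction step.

1

(2848478/587269): 2848478 mod 587269 = 499402, so (2848478/587269) = (499402/587269)
factor out 2^1: 499402 = 2^1·249701; with 587269 mod 8 = 5, (2/587269) = -1; sign now -1; continue with (249701/587269)
flip (249701/587269) -> (587269/249701): both odd, 249701 mod 4 = 1, 587269 mod 4 = 1, so the flip contributes +1; sign now -1
(587269/249701): 587269 mod 249701 = 87867, so (587269/249701) = (87867/249701)
flip (87867/249701) -> (249701/87867): both odd, 87867 mod 4 = 3, 249701 mod 4 = 1, so the flip contributes +1; sign now -1
(249701/87867): 249701 mod 87867 = 73967, so (249701/87867) = (73967/87867)
flip (73967/87867) -> (87867/73967): both odd, 73967 mod 4 = 3, 87867 mod 4 = 3, so the flip contributes -1; sign now +1
(87867/73967): 87867 mod 73967 = 13900, so (87867/73967) = (13900/73967)
factor out 2^2: 13900 = 2^2·3475; with 73967 mod 8 = 7, (2/73967) = +1; sign now +1; continue with (3475/73967)
flip (3475/73967) -> (73967/3475): both odd, 3475 mod 4 = 3, 73967 mod 4 = 3, so the flip contributes -1; sign now -1
(73967/3475): 73967 mod 3475 = 992, so (73967/3475) = (992/3475)
factor out 2^5: 992 = 2^5·31; with 3475 mod 8 = 3, (2/3475) = -1; sign now +1; continue with (31/3475)
flip (31/3475) -> (3475/31): both odd, 31 mod 4 = 3, 3475 mod 4 = 3, so the flip contributes -1; sign now -1
(3475/31): 3475 mod 31 = 3, so (3475/31) = (3/31)
flip (3/31) -> (31/3): both odd, 3 mod 4 = 3, 31 mod 4 = 3, so the flip contributes -1; sign now +1
(31/3): 31 mod 3 = 1, so (31/3) = (1/3)
reached (1/3) = 1, so the symbol is +1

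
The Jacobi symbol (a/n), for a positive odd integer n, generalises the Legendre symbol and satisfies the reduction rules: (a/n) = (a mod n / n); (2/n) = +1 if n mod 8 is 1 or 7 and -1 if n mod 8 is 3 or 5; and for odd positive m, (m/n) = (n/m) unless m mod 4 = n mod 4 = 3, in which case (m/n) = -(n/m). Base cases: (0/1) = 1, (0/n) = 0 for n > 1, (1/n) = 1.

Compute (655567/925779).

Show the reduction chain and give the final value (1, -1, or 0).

1

flip (655567/925779) -> (925779/655567): both odd, 655567 mod 4 = 3, 925779 mod 4 = 3, so the flip contributes -1; sign now -1
(925779/655567): 925779 mod 655567 = 270212, so (925779/655567) = (270212/655567)
factor out 2^2: 270212 = 2^2·67553; with 655567 mod 8 = 7, (2/655567) = +1; sign now -1; continue with (67553/655567)
flip (67553/655567) -> (655567/67553): both odd, 67553 mod 4 = 1, 655567 mod 4 = 3, so the flip contributes +1; sign now -1
(655567/67553): 655567 mod 67553 = 47590, so (655567/67553) = (47590/67553)
factor out 2^1: 47590 = 2^1·23795; with 67553 mod 8 = 1, (2/67553) = +1; sign now -1; continue with (23795/67553)
flip (23795/67553) -> (67553/23795): both odd, 23795 mod 4 = 3, 67553 mod 4 = 1, so the flip contributes +1; sign now -1
(67553/23795): 67553 mod 23795 = 19963, so (67553/23795) = (19963/23795)
flip (19963/23795) -> (23795/19963): both odd, 19963 mod 4 = 3, 23795 mod 4 = 3, so the flip contributes -1; sign now +1
(23795/19963): 23795 mod 19963 = 3832, so (23795/19963) = (3832/19963)
factor out 2^3: 3832 = 2^3·479; with 19963 mod 8 = 3, (2/19963) = -1; sign now -1; continue with (479/19963)
flip (479/19963) -> (19963/479): both odd, 479 mod 4 = 3, 19963 mod 4 = 3, so the flip contributes -1; sign now +1
(19963/479): 19963 mod 479 = 324, so (19963/479) = (324/479)
factor out 2^2: 324 = 2^2·81; with 479 mod 8 = 7, (2/479) = +1; sign now +1; continue with (81/479)
flip (81/479) -> (479/81): both odd, 81 mod 4 = 1, 479 mod 4 = 3, so the flip contributes +1; sign now +1
(479/81): 479 mod 81 = 74, so (479/81) = (74/81)
factor out 2^1: 74 = 2^1·37; with 81 mod 8 = 1, (2/81) = +1; sign now +1; continue with (37/81)
flip (37/81) -> (81/37): both odd, 37 mod 4 = 1, 81 mod 4 = 1, so the flip contributes +1; sign now +1
(81/37): 81 mod 37 = 7, so (81/37) = (7/37)
flip (7/37) -> (37/7): both odd, 7 mod 4 = 3, 37 mod 4 = 1, so the flip contributes +1; sign now +1
(37/7): 37 mod 7 = 2, so (37/7) = (2/7)
factor out 2^1: 2 = 2^1·1; with 7 mod 8 = 7, (2/7) = +1; sign now +1; continue with (1/7)
reached (1/7) = 1, so the symbol is +1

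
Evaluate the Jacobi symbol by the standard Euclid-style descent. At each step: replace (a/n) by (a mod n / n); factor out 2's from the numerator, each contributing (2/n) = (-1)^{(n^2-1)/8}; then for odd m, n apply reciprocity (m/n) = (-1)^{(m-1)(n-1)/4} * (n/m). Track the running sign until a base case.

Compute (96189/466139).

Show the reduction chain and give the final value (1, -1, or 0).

-1

reciprocity: (96189/466139) = +1·(466139/96189) since 96189 mod 4 = 1, 466139 mod 4 = 3; sign now +1
(466139/96189) = (81383/96189)   [reduce mod 96189]
reciprocity: (81383/96189) = +1·(96189/81383) since 81383 mod 4 = 3, 96189 mod 4 = 1; sign now +1
(96189/81383) = (14806/81383)   [reduce mod 81383]
14806 = 2^1·7403; (2/81383) = +1 since 81383 mod 8 = 7, so (14806/81383) = (+1)^1·(7403/81383); sign now +1
reciprocity: (7403/81383) = -1·(81383/7403) since 7403 mod 4 = 3, 81383 mod 4 = 3; sign now -1
(81383/7403) = (7353/7403)   [reduce mod 7403]
reciprocity: (7353/7403) = +1·(7403/7353) since 7353 mod 4 = 1, 7403 mod 4 = 3; sign now -1
(7403/7353) = (50/7353)   [reduce mod 7353]
50 = 2^1·25; (2/7353) = +1 since 7353 mod 8 = 1, so (50/7353) = (+1)^1·(25/7353); sign now -1
reciprocity: (25/7353) = +1·(7353/25) since 25 mod 4 = 1, 7353 mod 4 = 1; sign now -1
(7353/25) = (3/25)   [reduce mod 25]
reciprocity: (3/25) = +1·(25/3) since 3 mod 4 = 3, 25 mod 4 = 1; sign now -1
(25/3) = (1/3)   [reduce mod 3]
(1/3) = 1; final value = sign = -1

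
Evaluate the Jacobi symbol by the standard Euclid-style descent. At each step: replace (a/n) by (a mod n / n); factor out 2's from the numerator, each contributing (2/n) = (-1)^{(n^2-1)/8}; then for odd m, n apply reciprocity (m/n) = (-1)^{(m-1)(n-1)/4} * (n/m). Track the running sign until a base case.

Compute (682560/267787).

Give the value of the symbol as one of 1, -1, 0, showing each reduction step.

(682560/267787): 682560 mod 267787 = 146986, so (682560/267787) = (146986/267787)
factor out 2^1: 146986 = 2^1·73493; with 267787 mod 8 = 3, (2/267787) = -1; sign now -1; continue with (73493/267787)
flip (73493/267787) -> (267787/73493): both odd, 73493 mod 4 = 1, 267787 mod 4 = 3, so the flip contributes +1; sign now -1
(267787/73493): 267787 mod 73493 = 47308, so (267787/73493) = (47308/73493)
factor out 2^2: 47308 = 2^2·11827; with 73493 mod 8 = 5, (2/73493) = -1; sign now -1; continue with (11827/73493)
flip (11827/73493) -> (73493/11827): both odd, 11827 mod 4 = 3, 73493 mod 4 = 1, so the flip contributes +1; sign now -1
(73493/11827): 73493 mod 11827 = 2531, so (73493/11827) = (2531/11827)
flip (2531/11827) -> (11827/2531): both odd, 2531 mod 4 = 3, 11827 mod 4 = 3, so the flip contributes -1; sign now +1
(11827/2531): 11827 mod 2531 = 1703, so (11827/2531) = (1703/2531)
flip (1703/2531) -> (2531/1703): both odd, 1703 mod 4 = 3, 2531 mod 4 = 3, so the flip contributes -1; sign now -1
(2531/1703): 2531 mod 1703 = 828, so (2531/1703) = (828/1703)
factor out 2^2: 828 = 2^2·207; with 1703 mod 8 = 7, (2/1703) = +1; sign now -1; continue with (207/1703)
flip (207/1703) -> (1703/207): both odd, 207 mod 4 = 3, 1703 mod 4 = 3, so the flip contributes -1; sign now +1
(1703/207): 1703 mod 207 = 47, so (1703/207) = (47/207)
flip (47/207) -> (207/47): both odd, 47 mod 4 = 3, 207 mod 4 = 3, so the flip contributes -1; sign now -1
(207/47): 207 mod 47 = 19, so (207/47) = (19/47)
flip (19/47) -> (47/19): both odd, 19 mod 4 = 3, 47 mod 4 = 3, so the flip contributes -1; sign now +1
(47/19): 47 mod 19 = 9, so (47/19) = (9/19)
flip (9/19) -> (19/9): both odd, 9 mod 4 = 1, 19 mod 4 = 3, so the flip contributes +1; sign now +1
(19/9): 19 mod 9 = 1, so (19/9) = (1/9)
reached (1/9) = 1, so the symbol is +1

1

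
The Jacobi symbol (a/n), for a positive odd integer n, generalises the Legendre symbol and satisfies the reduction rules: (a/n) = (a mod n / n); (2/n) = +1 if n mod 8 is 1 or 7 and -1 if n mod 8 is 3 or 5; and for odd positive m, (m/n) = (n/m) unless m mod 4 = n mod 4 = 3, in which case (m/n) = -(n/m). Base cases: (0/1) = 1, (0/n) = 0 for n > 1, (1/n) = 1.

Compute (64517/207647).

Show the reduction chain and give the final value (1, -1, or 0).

1

flip (64517/207647) -> (207647/64517): both odd, 64517 mod 4 = 1, 207647 mod 4 = 3, so the flip contributes +1; sign now +1
(207647/64517): 207647 mod 64517 = 14096, so (207647/64517) = (14096/64517)
factor out 2^4: 14096 = 2^4·881; with 64517 mod 8 = 5, (2/64517) = -1; sign now +1; continue with (881/64517)
flip (881/64517) -> (64517/881): both odd, 881 mod 4 = 1, 64517 mod 4 = 1, so the flip contributes +1; sign now +1
(64517/881): 64517 mod 881 = 204, so (64517/881) = (204/881)
factor out 2^2: 204 = 2^2·51; with 881 mod 8 = 1, (2/881) = +1; sign now +1; continue with (51/881)
flip (51/881) -> (881/51): both odd, 51 mod 4 = 3, 881 mod 4 = 1, so the flip contributes +1; sign now +1
(881/51): 881 mod 51 = 14, so (881/51) = (14/51)
factor out 2^1: 14 = 2^1·7; with 51 mod 8 = 3, (2/51) = -1; sign now -1; continue with (7/51)
flip (7/51) -> (51/7): both odd, 7 mod 4 = 3, 51 mod 4 = 3, so the flip contributes -1; sign now +1
(51/7): 51 mod 7 = 2, so (51/7) = (2/7)
factor out 2^1: 2 = 2^1·1; with 7 mod 8 = 7, (2/7) = +1; sign now +1; continue with (1/7)
reached (1/7) = 1, so the symbol is +1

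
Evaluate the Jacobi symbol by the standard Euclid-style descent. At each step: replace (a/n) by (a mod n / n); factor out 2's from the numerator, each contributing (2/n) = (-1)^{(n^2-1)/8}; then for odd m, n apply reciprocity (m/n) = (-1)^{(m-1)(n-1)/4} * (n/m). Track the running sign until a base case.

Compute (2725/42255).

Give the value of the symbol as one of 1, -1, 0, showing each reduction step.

0

reciprocity: (2725/42255) = +1·(42255/2725) since 2725 mod 4 = 1, 42255 mod 4 = 3; sign now +1
(42255/2725) = (1380/2725)   [reduce mod 2725]
1380 = 2^2·345; (2/2725) = -1 since 2725 mod 8 = 5, so (1380/2725) = (-1)^2·(345/2725); sign now +1
reciprocity: (345/2725) = +1·(2725/345) since 345 mod 4 = 1, 2725 mod 4 = 1; sign now +1
(2725/345) = (310/345)   [reduce mod 345]
310 = 2^1·155; (2/345) = +1 since 345 mod 8 = 1, so (310/345) = (+1)^1·(155/345); sign now +1
reciprocity: (155/345) = +1·(345/155) since 155 mod 4 = 3, 345 mod 4 = 1; sign now +1
(345/155) = (35/155)   [reduce mod 155]
reciprocity: (35/155) = -1·(155/35) since 35 mod 4 = 3, 155 mod 4 = 3; sign now -1
(155/35) = (15/35)   [reduce mod 35]
reciprocity: (15/35) = -1·(35/15) since 15 mod 4 = 3, 35 mod 4 = 3; sign now +1
(35/15) = (5/15)   [reduce mod 15]
reciprocity: (5/15) = +1·(15/5) since 5 mod 4 = 1, 15 mod 4 = 3; sign now +1
(15/5) = (0/5)   [reduce mod 5]
(0/5) = 0   [gcd(a, n) > 1]; final value = 0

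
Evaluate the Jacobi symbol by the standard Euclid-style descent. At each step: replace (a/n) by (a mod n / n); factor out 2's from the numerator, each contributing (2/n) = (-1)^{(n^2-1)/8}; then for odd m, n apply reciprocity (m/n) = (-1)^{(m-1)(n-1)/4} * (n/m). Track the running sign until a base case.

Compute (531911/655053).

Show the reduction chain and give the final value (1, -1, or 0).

1

reciprocity: (531911/655053) = +1·(655053/531911) since 531911 mod 4 = 3, 655053 mod 4 = 1; sign now +1
(655053/531911) = (123142/531911)   [reduce mod 531911]
123142 = 2^1·61571; (2/531911) = +1 since 531911 mod 8 = 7, so (123142/531911) = (+1)^1·(61571/531911); sign now +1
reciprocity: (61571/531911) = -1·(531911/61571) since 61571 mod 4 = 3, 531911 mod 4 = 3; sign now -1
(531911/61571) = (39343/61571)   [reduce mod 61571]
reciprocity: (39343/61571) = -1·(61571/39343) since 39343 mod 4 = 3, 61571 mod 4 = 3; sign now +1
(61571/39343) = (22228/39343)   [reduce mod 39343]
22228 = 2^2·5557; (2/39343) = +1 since 39343 mod 8 = 7, so (22228/39343) = (+1)^2·(5557/39343); sign now +1
reciprocity: (5557/39343) = +1·(39343/5557) since 5557 mod 4 = 1, 39343 mod 4 = 3; sign now +1
(39343/5557) = (444/5557)   [reduce mod 5557]
444 = 2^2·111; (2/5557) = -1 since 5557 mod 8 = 5, so (444/5557) = (-1)^2·(111/5557); sign now +1
reciprocity: (111/5557) = +1·(5557/111) since 111 mod 4 = 3, 5557 mod 4 = 1; sign now +1
(5557/111) = (7/111)   [reduce mod 111]
reciprocity: (7/111) = -1·(111/7) since 7 mod 4 = 3, 111 mod 4 = 3; sign now -1
(111/7) = (6/7)   [reduce mod 7]
6 = 2^1·3; (2/7) = +1 since 7 mod 8 = 7, so (6/7) = (+1)^1·(3/7); sign now -1
reciprocity: (3/7) = -1·(7/3) since 3 mod 4 = 3, 7 mod 4 = 3; sign now +1
(7/3) = (1/3)   [reduce mod 3]
(1/3) = 1; final value = sign = +1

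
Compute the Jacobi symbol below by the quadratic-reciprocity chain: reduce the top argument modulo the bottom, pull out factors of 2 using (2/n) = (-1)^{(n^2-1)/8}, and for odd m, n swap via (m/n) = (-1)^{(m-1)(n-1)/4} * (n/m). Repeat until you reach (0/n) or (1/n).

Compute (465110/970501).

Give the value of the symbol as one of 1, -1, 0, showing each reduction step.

465110 = 2^1·232555; (2/970501) = -1 since 970501 mod 8 = 5, so (465110/970501) = (-1)^1·(232555/970501); sign now -1
reciprocity: (232555/970501) = +1·(970501/232555) since 232555 mod 4 = 3, 970501 mod 4 = 1; sign now -1
(970501/232555) = (40281/232555)   [reduce mod 232555]
reciprocity: (40281/232555) = +1·(232555/40281) since 40281 mod 4 = 1, 232555 mod 4 = 3; sign now -1
(232555/40281) = (31150/40281)   [reduce mod 40281]
31150 = 2^1·15575; (2/40281) = +1 since 40281 mod 8 = 1, so (31150/40281) = (+1)^1·(15575/40281); sign now -1
reciprocity: (15575/40281) = +1·(40281/15575) since 15575 mod 4 = 3, 40281 mod 4 = 1; sign now -1
(40281/15575) = (9131/15575)   [reduce mod 15575]
reciprocity: (9131/15575) = -1·(15575/9131) since 9131 mod 4 = 3, 15575 mod 4 = 3; sign now +1
(15575/9131) = (6444/9131)   [reduce mod 9131]
6444 = 2^2·1611; (2/9131) = -1 since 9131 mod 8 = 3, so (6444/9131) = (-1)^2·(1611/9131); sign now +1
reciprocity: (1611/9131) = -1·(9131/1611) since 1611 mod 4 = 3, 9131 mod 4 = 3; sign now -1
(9131/1611) = (1076/1611)   [reduce mod 1611]
1076 = 2^2·269; (2/1611) = -1 since 1611 mod 8 = 3, so (1076/1611) = (-1)^2·(269/1611); sign now -1
reciprocity: (269/1611) = +1·(1611/269) since 269 mod 4 = 1, 1611 mod 4 = 3; sign now -1
(1611/269) = (266/269)   [reduce mod 269]
266 = 2^1·133; (2/269) = -1 since 269 mod 8 = 5, so (266/269) = (-1)^1·(133/269); sign now +1
reciprocity: (133/269) = +1·(269/133) since 133 mod 4 = 1, 269 mod 4 = 1; sign now +1
(269/133) = (3/133)   [reduce mod 133]
reciprocity: (3/133) = +1·(133/3) since 3 mod 4 = 3, 133 mod 4 = 1; sign now +1
(133/3) = (1/3)   [reduce mod 3]
(1/3) = 1; final value = sign = +1

1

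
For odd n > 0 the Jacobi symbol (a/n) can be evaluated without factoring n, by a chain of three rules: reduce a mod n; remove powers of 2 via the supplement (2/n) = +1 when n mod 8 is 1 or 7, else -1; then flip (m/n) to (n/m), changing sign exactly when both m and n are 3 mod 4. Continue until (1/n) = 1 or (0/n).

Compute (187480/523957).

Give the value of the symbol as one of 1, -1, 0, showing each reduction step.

factor out 2^3: 187480 = 2^3·23435; with 523957 mod 8 = 5, (2/523957) = -1; sign now -1; continue with (23435/523957)
flip (23435/523957) -> (523957/23435): both odd, 23435 mod 4 = 3, 523957 mod 4 = 1, so the flip contributes +1; sign now -1
(523957/23435): 523957 mod 23435 = 8387, so (523957/23435) = (8387/23435)
flip (8387/23435) -> (23435/8387): both odd, 8387 mod 4 = 3, 23435 mod 4 = 3, so the flip contributes -1; sign now +1
(23435/8387): 23435 mod 8387 = 6661, so (23435/8387) = (6661/8387)
flip (6661/8387) -> (8387/6661): both odd, 6661 mod 4 = 1, 8387 mod 4 = 3, so the flip contributes +1; sign now +1
(8387/6661): 8387 mod 6661 = 1726, so (8387/6661) = (1726/6661)
factor out 2^1: 1726 = 2^1·863; with 6661 mod 8 = 5, (2/6661) = -1; sign now -1; continue with (863/6661)
flip (863/6661) -> (6661/863): both odd, 863 mod 4 = 3, 6661 mod 4 = 1, so the flip contributes +1; sign now -1
(6661/863): 6661 mod 863 = 620, so (6661/863) = (620/863)
factor out 2^2: 620 = 2^2·155; with 863 mod 8 = 7, (2/863) = +1; sign now -1; continue with (155/863)
flip (155/863) -> (863/155): both odd, 155 mod 4 = 3, 863 mod 4 = 3, so the flip contributes -1; sign now +1
(863/155): 863 mod 155 = 88, so (863/155) = (88/155)
factor out 2^3: 88 = 2^3·11; with 155 mod 8 = 3, (2/155) = -1; sign now -1; continue with (11/155)
flip (11/155) -> (155/11): both odd, 11 mod 4 = 3, 155 mod 4 = 3, so the flip contributes -1; sign now +1
(155/11): 155 mod 11 = 1, so (155/11) = (1/11)
reached (1/11) = 1, so the symbol is +1

1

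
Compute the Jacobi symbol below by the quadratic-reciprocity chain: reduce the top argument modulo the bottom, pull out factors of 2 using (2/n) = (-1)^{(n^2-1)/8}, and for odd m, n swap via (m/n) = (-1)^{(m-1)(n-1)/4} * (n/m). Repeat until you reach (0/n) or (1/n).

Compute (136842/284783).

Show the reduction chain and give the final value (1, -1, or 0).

1

136842 = 2^1·68421; (2/284783) = +1 since 284783 mod 8 = 7, so (136842/284783) = (+1)^1·(68421/284783); sign now +1
reciprocity: (68421/284783) = +1·(284783/68421) since 68421 mod 4 = 1, 284783 mod 4 = 3; sign now +1
(284783/68421) = (11099/68421)   [reduce mod 68421]
reciprocity: (11099/68421) = +1·(68421/11099) since 11099 mod 4 = 3, 68421 mod 4 = 1; sign now +1
(68421/11099) = (1827/11099)   [reduce mod 11099]
reciprocity: (1827/11099) = -1·(11099/1827) since 1827 mod 4 = 3, 11099 mod 4 = 3; sign now -1
(11099/1827) = (137/1827)   [reduce mod 1827]
reciprocity: (137/1827) = +1·(1827/137) since 137 mod 4 = 1, 1827 mod 4 = 3; sign now -1
(1827/137) = (46/137)   [reduce mod 137]
46 = 2^1·23; (2/137) = +1 since 137 mod 8 = 1, so (46/137) = (+1)^1·(23/137); sign now -1
reciprocity: (23/137) = +1·(137/23) since 23 mod 4 = 3, 137 mod 4 = 1; sign now -1
(137/23) = (22/23)   [reduce mod 23]
22 = 2^1·11; (2/23) = +1 since 23 mod 8 = 7, so (22/23) = (+1)^1·(11/23); sign now -1
reciprocity: (11/23) = -1·(23/11) since 11 mod 4 = 3, 23 mod 4 = 3; sign now +1
(23/11) = (1/11)   [reduce mod 11]
(1/11) = 1; final value = sign = +1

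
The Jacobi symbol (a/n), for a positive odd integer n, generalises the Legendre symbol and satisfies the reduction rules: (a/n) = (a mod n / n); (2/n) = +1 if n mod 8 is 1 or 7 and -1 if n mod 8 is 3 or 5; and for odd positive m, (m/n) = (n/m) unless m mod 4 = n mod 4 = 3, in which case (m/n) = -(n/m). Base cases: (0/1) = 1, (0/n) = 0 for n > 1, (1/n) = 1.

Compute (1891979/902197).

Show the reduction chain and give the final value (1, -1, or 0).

(1891979/902197): 1891979 mod 902197 = 87585, so (1891979/902197) = (87585/902197)
flip (87585/902197) -> (902197/87585): both odd, 87585 mod 4 = 1, 902197 mod 4 = 1, so the flip contributes +1; sign now +1
(902197/87585): 902197 mod 87585 = 26347, so (902197/87585) = (26347/87585)
flip (26347/87585) -> (87585/26347): both odd, 26347 mod 4 = 3, 87585 mod 4 = 1, so the flip contributes +1; sign now +1
(87585/26347): 87585 mod 26347 = 8544, so (87585/26347) = (8544/26347)
factor out 2^5: 8544 = 2^5·267; with 26347 mod 8 = 3, (2/26347) = -1; sign now -1; continue with (267/26347)
flip (267/26347) -> (26347/267): both odd, 267 mod 4 = 3, 26347 mod 4 = 3, so the flip contributes -1; sign now +1
(26347/267): 26347 mod 267 = 181, so (26347/267) = (181/267)
flip (181/267) -> (267/181): both odd, 181 mod 4 = 1, 267 mod 4 = 3, so the flip contributes +1; sign now +1
(267/181): 267 mod 181 = 86, so (267/181) = (86/181)
factor out 2^1: 86 = 2^1·43; with 181 mod 8 = 5, (2/181) = -1; sign now -1; continue with (43/181)
flip (43/181) -> (181/43): both odd, 43 mod 4 = 3, 181 mod 4 = 1, so the flip contributes +1; sign now -1
(181/43): 181 mod 43 = 9, so (181/43) = (9/43)
flip (9/43) -> (43/9): both odd, 9 mod 4 = 1, 43 mod 4 = 3, so the flip contributes +1; sign now -1
(43/9): 43 mod 9 = 7, so (43/9) = (7/9)
flip (7/9) -> (9/7): both odd, 7 mod 4 = 3, 9 mod 4 = 1, so the flip contributes +1; sign now -1
(9/7): 9 mod 7 = 2, so (9/7) = (2/7)
factor out 2^1: 2 = 2^1·1; with 7 mod 8 = 7, (2/7) = +1; sign now -1; continue with (1/7)
reached (1/7) = 1, so the symbol is -1

-1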